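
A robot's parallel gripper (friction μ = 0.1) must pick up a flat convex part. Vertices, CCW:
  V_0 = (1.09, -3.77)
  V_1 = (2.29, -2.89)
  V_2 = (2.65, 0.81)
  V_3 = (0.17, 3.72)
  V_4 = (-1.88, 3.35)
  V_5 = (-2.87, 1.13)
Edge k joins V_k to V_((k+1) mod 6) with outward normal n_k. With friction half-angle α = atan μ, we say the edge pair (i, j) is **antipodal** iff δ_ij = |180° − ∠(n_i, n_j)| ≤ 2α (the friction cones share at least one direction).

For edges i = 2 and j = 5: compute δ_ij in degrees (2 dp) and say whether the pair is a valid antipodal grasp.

α = atan 0.1 = 5.71°;  2α = 11.42°
edge 2: e_2 = (-2.48, +2.91);  n_2 = (+0.7611, +0.6486)
edge 5: e_5 = (+3.96, -4.90);  n_5 = (-0.7778, -0.6286)
∠(n_2, n_5) = 178.51°
δ = |180° − 178.51°| = 1.49°
1.49° ≤ 2α = 11.42°  →  valid

δ = 1.49°, valid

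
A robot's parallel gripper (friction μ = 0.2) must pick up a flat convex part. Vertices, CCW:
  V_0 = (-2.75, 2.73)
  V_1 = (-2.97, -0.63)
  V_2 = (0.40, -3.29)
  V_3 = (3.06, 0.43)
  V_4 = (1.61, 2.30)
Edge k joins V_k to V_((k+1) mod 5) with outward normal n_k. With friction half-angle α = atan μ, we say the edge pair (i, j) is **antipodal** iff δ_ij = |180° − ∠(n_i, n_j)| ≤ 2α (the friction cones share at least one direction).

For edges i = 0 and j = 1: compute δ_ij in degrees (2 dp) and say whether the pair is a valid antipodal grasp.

α = atan 0.2 = 11.31°;  2α = 22.62°
edge 0: e_0 = (-0.22, -3.36);  n_0 = (-0.9979, +0.0653)
edge 1: e_1 = (+3.37, -2.66);  n_1 = (-0.6196, -0.7849)
∠(n_0, n_1) = 55.46°
δ = |180° − 55.46°| = 124.54°
124.54° > 2α = 22.62°  →  invalid

δ = 124.54°, invalid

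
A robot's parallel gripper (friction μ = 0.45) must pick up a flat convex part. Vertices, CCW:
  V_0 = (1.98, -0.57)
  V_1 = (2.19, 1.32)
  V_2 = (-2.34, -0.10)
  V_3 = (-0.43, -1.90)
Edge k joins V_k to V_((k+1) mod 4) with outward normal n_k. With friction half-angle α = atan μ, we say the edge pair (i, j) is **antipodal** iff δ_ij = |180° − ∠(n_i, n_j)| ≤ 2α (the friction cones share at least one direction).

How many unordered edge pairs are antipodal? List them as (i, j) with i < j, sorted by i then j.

count = 1; pairs: (1,3)

α = atan 0.45 = 24.23°;  2α = 48.46°
n_0 = (+0.9939, -0.1104)
n_1 = (-0.2991, +0.9542)
n_2 = (-0.6858, -0.7278)
n_3 = (+0.4832, -0.8755)
  (0,1): δ = 66.26°  ·
  (0,2): δ = 53.04°  ·
  (0,3): δ = 125.23°  ·
  (1,2): δ = 60.71°  ·
  (1,3): δ = 11.49°  ✓
  (2,3): δ = 107.81°  ·
antipodal pairs: 1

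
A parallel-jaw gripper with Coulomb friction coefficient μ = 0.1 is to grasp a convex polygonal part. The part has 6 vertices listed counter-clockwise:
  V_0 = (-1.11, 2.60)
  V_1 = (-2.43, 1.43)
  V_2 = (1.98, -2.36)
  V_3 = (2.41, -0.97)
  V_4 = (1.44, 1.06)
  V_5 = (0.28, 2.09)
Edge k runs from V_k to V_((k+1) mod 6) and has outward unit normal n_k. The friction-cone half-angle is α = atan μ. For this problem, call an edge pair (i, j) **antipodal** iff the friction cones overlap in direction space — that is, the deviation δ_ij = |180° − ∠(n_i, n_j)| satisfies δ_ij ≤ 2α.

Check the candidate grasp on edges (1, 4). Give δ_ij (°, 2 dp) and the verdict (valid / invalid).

α = atan 0.1 = 5.71°;  2α = 11.42°
edge 1: e_1 = (+4.41, -3.79);  n_1 = (-0.6518, -0.7584)
edge 4: e_4 = (-1.16, +1.03);  n_4 = (+0.6640, +0.7478)
∠(n_1, n_4) = 179.07°
δ = |180° − 179.07°| = 0.93°
0.93° ≤ 2α = 11.42°  →  valid

δ = 0.93°, valid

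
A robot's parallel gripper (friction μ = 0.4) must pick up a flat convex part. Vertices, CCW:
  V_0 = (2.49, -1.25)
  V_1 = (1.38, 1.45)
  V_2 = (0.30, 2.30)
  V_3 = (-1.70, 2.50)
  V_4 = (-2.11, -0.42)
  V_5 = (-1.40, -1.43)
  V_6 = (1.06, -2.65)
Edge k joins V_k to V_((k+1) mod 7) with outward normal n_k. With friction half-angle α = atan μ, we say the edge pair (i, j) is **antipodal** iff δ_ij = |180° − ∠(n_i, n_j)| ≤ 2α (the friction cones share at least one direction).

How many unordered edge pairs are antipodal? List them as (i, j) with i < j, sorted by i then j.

α = atan 0.4 = 21.80°;  2α = 43.60°
n_0 = (+0.9249, +0.3802)
n_1 = (+0.6185, +0.7858)
n_2 = (+0.0995, +0.9950)
n_3 = (-0.9903, +0.1390)
n_4 = (-0.8181, -0.5751)
n_5 = (-0.4443, -0.8959)
n_6 = (+0.6996, -0.7146)
  (0,1): δ = 150.55°  ·
  (0,2): δ = 118.06°  ·
  (0,3): δ = 30.34°  ✓
  (0,4): δ = 12.76°  ✓
  (0,5): δ = 41.27°  ✓
  (0,6): δ = 112.04°  ·
  (1,2): δ = 147.51°  ·
  (1,3): δ = 59.79°  ·
  (1,4): δ = 16.69°  ✓
  (1,5): δ = 11.83°  ✓
  (1,6): δ = 82.60°  ·
  (2,3): δ = 92.28°  ·
  (2,4): δ = 49.18°  ·
  (2,5): δ = 20.67°  ✓
  (2,6): δ = 50.10°  ·
  (3,4): δ = 136.90°  ·
  (3,5): δ = 108.39°  ·
  (3,6): δ = 37.61°  ✓
  (4,5): δ = 151.48°  ·
  (4,6): δ = 80.71°  ·
  (5,6): δ = 109.23°  ·
antipodal pairs: 7

count = 7; pairs: (0,3), (0,4), (0,5), (1,4), (1,5), (2,5), (3,6)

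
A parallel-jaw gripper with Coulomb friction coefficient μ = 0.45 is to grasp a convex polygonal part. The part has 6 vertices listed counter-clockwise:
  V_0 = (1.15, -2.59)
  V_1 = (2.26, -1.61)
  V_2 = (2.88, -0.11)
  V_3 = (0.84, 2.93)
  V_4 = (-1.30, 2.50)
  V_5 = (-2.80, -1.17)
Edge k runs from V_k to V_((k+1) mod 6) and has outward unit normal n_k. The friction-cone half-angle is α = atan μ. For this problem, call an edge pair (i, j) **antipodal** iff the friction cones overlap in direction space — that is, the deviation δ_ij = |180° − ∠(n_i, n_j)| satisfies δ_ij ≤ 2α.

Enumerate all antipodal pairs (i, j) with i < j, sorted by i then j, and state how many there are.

α = atan 0.45 = 24.23°;  2α = 48.46°
n_0 = (+0.6618, -0.7496)
n_1 = (+0.9242, -0.3820)
n_2 = (+0.8304, +0.5572)
n_3 = (-0.1970, +0.9804)
n_4 = (-0.9257, +0.3783)
n_5 = (-0.3383, -0.9410)
  (0,1): δ = 153.90°  ·
  (0,2): δ = 97.58°  ·
  (0,3): δ = 30.08°  ✓
  (0,4): δ = 26.33°  ✓
  (0,5): δ = 118.79°  ·
  (1,2): δ = 123.68°  ·
  (1,3): δ = 56.18°  ·
  (1,4): δ = 0.23°  ✓
  (1,5): δ = 92.68°  ·
  (2,3): δ = 112.50°  ·
  (2,4): δ = 56.09°  ·
  (2,5): δ = 36.36°  ✓
  (3,4): δ = 123.59°  ·
  (3,5): δ = 31.13°  ✓
  (4,5): δ = 87.54°  ·
antipodal pairs: 5

count = 5; pairs: (0,3), (0,4), (1,4), (2,5), (3,5)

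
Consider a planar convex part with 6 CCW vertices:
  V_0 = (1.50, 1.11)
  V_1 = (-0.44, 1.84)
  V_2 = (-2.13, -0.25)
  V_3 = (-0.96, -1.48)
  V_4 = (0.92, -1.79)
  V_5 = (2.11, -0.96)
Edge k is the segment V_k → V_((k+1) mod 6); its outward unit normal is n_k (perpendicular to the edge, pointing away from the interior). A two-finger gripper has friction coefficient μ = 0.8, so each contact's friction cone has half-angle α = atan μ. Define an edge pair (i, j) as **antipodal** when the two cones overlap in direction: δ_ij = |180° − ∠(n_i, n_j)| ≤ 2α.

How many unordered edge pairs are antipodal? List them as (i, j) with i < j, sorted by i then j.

α = atan 0.8 = 38.66°;  2α = 77.32°
n_0 = (+0.3522, +0.9359)
n_1 = (-0.7776, +0.6288)
n_2 = (-0.7246, -0.6892)
n_3 = (-0.1627, -0.9867)
n_4 = (+0.5721, -0.8202)
n_5 = (+0.9592, +0.2827)
  (0,1): δ = 108.34°  ·
  (0,2): δ = 25.81°  ✓
  (0,3): δ = 11.26°  ✓
  (0,4): δ = 55.52°  ✓
  (0,5): δ = 127.04°  ·
  (1,2): δ = 97.47°  ·
  (1,3): δ = 60.40°  ✓
  (1,4): δ = 16.15°  ✓
  (1,5): δ = 55.38°  ✓
  (2,3): δ = 142.93°  ·
  (2,4): δ = 98.67°  ·
  (2,5): δ = 27.15°  ✓
  (3,4): δ = 135.74°  ·
  (3,5): δ = 64.22°  ✓
  (4,5): δ = 108.48°  ·
antipodal pairs: 8

count = 8; pairs: (0,2), (0,3), (0,4), (1,3), (1,4), (1,5), (2,5), (3,5)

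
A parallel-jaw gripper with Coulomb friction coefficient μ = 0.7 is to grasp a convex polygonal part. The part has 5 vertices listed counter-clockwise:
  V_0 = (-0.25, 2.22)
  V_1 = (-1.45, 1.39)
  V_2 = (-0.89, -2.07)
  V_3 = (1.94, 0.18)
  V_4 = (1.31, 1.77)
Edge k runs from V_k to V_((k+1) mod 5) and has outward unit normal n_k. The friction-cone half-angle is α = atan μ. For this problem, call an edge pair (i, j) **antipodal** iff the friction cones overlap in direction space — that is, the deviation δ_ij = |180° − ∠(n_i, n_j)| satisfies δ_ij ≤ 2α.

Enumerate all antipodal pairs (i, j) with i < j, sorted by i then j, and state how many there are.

count = 5; pairs: (0,2), (1,2), (1,3), (1,4), (2,4)

α = atan 0.7 = 34.99°;  2α = 69.98°
n_0 = (-0.5689, +0.8224)
n_1 = (-0.9872, -0.1598)
n_2 = (+0.6223, -0.7828)
n_3 = (+0.9297, +0.3684)
n_4 = (+0.2772, +0.9608)
  (0,1): δ = 115.48°  ·
  (0,2): δ = 3.82°  ✓
  (0,3): δ = 76.94°  ·
  (0,4): δ = 129.24°  ·
  (1,2): δ = 60.71°  ✓
  (1,3): δ = 12.42°  ✓
  (1,4): δ = 64.72°  ✓
  (2,3): δ = 106.87°  ·
  (2,4): δ = 54.58°  ✓
  (3,4): δ = 127.71°  ·
antipodal pairs: 5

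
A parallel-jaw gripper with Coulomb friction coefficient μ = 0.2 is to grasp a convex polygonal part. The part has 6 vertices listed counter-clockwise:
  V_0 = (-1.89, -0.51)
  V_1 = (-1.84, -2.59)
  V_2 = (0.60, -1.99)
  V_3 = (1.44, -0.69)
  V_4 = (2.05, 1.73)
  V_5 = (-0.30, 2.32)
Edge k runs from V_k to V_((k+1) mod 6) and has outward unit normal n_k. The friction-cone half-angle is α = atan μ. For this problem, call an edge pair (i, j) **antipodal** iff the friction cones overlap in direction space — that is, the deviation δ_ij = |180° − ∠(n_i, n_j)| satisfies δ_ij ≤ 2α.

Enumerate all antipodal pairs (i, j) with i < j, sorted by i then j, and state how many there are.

count = 3; pairs: (0,3), (2,5), (3,5)

α = atan 0.2 = 11.31°;  2α = 22.62°
n_0 = (-0.9997, -0.0240)
n_1 = (+0.2388, -0.9711)
n_2 = (+0.8399, -0.5427)
n_3 = (+0.9697, -0.2444)
n_4 = (+0.2435, +0.9699)
n_5 = (-0.8718, +0.4898)
  (0,1): δ = 77.56°  ·
  (0,2): δ = 34.25°  ·
  (0,3): δ = 15.52°  ✓
  (0,4): δ = 74.53°  ·
  (0,5): δ = 149.29°  ·
  (1,2): δ = 136.68°  ·
  (1,3): δ = 117.96°  ·
  (1,4): δ = 27.91°  ·
  (1,5): δ = 46.86°  ·
  (2,3): δ = 161.28°  ·
  (2,4): δ = 71.22°  ·
  (2,5): δ = 3.54°  ✓
  (3,4): δ = 89.95°  ·
  (3,5): δ = 15.18°  ✓
  (4,5): δ = 105.24°  ·
antipodal pairs: 3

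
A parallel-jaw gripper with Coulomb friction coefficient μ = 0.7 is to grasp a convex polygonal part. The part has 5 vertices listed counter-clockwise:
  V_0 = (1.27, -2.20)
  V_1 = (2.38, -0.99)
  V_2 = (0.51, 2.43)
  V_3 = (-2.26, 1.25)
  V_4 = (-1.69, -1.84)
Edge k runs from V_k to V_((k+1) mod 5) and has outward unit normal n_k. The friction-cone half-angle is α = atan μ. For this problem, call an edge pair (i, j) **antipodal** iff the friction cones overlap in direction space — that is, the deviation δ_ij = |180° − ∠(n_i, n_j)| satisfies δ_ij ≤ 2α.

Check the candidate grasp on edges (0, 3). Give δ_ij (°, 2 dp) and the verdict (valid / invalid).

δ = 52.98°, valid

α = atan 0.7 = 34.99°;  2α = 69.98°
edge 0: e_0 = (+1.11, +1.21);  n_0 = (+0.7369, -0.6760)
edge 3: e_3 = (+0.57, -3.09);  n_3 = (-0.9834, -0.1814)
∠(n_0, n_3) = 127.02°
δ = |180° − 127.02°| = 52.98°
52.98° ≤ 2α = 69.98°  →  valid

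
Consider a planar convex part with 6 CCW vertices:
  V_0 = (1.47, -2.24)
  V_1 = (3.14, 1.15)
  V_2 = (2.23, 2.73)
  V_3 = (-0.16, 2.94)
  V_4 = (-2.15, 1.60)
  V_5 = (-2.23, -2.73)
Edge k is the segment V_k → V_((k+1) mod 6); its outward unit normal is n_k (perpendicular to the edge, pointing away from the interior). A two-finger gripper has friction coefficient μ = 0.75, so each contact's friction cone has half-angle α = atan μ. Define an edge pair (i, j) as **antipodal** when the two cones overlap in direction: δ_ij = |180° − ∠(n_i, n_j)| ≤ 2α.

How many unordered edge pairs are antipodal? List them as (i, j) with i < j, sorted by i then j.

count = 7; pairs: (0,2), (0,3), (0,4), (1,4), (1,5), (2,5), (3,5)

α = atan 0.75 = 36.87°;  2α = 73.74°
n_0 = (+0.8971, -0.4419)
n_1 = (+0.8666, +0.4991)
n_2 = (+0.0875, +0.9962)
n_3 = (-0.5585, +0.8295)
n_4 = (-0.9998, +0.0185)
n_5 = (+0.1313, -0.9913)
  (0,1): δ = 123.83°  ·
  (0,2): δ = 68.80°  ✓
  (0,3): δ = 29.82°  ✓
  (0,4): δ = 25.17°  ✓
  (0,5): δ = 123.77°  ·
  (1,2): δ = 124.96°  ·
  (1,3): δ = 85.98°  ·
  (1,4): δ = 31.00°  ✓
  (1,5): δ = 67.60°  ✓
  (2,3): δ = 141.02°  ·
  (2,4): δ = 86.04°  ·
  (2,5): δ = 12.57°  ✓
  (3,4): δ = 125.01°  ·
  (3,5): δ = 26.41°  ✓
  (4,5): δ = 81.40°  ·
antipodal pairs: 7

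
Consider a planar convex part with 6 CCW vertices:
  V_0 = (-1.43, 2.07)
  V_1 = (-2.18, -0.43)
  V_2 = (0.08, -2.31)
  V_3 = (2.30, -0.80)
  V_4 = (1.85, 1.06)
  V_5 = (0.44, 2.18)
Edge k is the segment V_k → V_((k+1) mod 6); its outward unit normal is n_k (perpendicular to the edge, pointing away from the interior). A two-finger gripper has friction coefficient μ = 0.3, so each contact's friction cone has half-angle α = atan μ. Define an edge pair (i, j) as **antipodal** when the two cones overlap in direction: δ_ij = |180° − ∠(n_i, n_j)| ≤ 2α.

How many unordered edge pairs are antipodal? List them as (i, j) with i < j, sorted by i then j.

α = atan 0.3 = 16.70°;  2α = 33.40°
n_0 = (-0.9578, +0.2873)
n_1 = (-0.6395, -0.7688)
n_2 = (+0.5624, -0.8269)
n_3 = (+0.9720, +0.2352)
n_4 = (+0.6220, +0.7830)
n_5 = (-0.0587, +0.9983)
  (0,1): δ = 113.06°  ·
  (0,2): δ = 39.08°  ·
  (0,3): δ = 30.30°  ✓
  (0,4): δ = 68.24°  ·
  (0,5): δ = 110.07°  ·
  (1,2): δ = 106.02°  ·
  (1,3): δ = 36.64°  ·
  (1,4): δ = 1.29°  ✓
  (1,5): δ = 43.12°  ·
  (2,3): δ = 110.62°  ·
  (2,4): δ = 72.68°  ·
  (2,5): δ = 30.86°  ✓
  (3,4): δ = 142.06°  ·
  (3,5): δ = 100.23°  ·
  (4,5): δ = 138.17°  ·
antipodal pairs: 3

count = 3; pairs: (0,3), (1,4), (2,5)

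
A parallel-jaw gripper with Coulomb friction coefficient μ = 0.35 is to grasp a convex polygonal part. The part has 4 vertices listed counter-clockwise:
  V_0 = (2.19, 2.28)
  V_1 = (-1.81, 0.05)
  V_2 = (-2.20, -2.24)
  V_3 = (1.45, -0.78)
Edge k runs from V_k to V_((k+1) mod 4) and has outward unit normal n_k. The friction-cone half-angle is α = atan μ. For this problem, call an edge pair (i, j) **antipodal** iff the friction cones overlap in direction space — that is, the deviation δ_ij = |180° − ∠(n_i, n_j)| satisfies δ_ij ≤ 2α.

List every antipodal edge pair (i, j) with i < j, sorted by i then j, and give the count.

count = 2; pairs: (0,2), (1,3)

α = atan 0.35 = 19.29°;  2α = 38.58°
n_0 = (-0.4869, +0.8734)
n_1 = (-0.9858, +0.1679)
n_2 = (+0.3714, -0.9285)
n_3 = (+0.9720, -0.2351)
  (0,1): δ = 128.80°  ·
  (0,2): δ = 7.34°  ✓
  (0,3): δ = 47.27°  ·
  (1,2): δ = 58.53°  ·
  (1,3): δ = 3.93°  ✓
  (2,3): δ = 125.40°  ·
antipodal pairs: 2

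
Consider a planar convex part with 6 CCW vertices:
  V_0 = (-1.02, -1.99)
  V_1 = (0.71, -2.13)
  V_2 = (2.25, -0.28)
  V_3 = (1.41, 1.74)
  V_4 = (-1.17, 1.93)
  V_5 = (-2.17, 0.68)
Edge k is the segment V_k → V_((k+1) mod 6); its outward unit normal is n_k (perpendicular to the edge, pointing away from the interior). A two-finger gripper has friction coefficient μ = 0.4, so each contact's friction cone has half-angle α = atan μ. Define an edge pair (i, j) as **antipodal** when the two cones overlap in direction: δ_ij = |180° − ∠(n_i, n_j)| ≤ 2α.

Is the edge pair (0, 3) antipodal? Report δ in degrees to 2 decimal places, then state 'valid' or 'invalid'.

α = atan 0.4 = 21.80°;  2α = 43.60°
edge 0: e_0 = (+1.73, -0.14);  n_0 = (-0.0807, -0.9967)
edge 3: e_3 = (-2.58, +0.19);  n_3 = (+0.0734, +0.9973)
∠(n_0, n_3) = 179.59°
δ = |180° − 179.59°| = 0.41°
0.41° ≤ 2α = 43.60°  →  valid

δ = 0.41°, valid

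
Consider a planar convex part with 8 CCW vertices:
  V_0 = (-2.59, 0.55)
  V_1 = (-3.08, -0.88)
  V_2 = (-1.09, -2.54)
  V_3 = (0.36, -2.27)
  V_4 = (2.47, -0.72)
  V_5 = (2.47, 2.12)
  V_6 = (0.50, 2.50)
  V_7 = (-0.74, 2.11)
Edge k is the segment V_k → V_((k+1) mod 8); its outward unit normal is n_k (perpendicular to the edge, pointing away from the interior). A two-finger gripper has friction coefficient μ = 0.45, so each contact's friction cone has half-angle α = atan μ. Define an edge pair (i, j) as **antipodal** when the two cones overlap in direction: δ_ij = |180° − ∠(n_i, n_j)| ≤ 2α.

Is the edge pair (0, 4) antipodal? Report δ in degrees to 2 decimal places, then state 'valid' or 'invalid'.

α = atan 0.45 = 24.23°;  2α = 48.46°
edge 0: e_0 = (-0.49, -1.43);  n_0 = (-0.9460, +0.3242)
edge 4: e_4 = (+0.00, +2.84);  n_4 = (+1.0000, -0.0000)
∠(n_0, n_4) = 161.09°
δ = |180° − 161.09°| = 18.91°
18.91° ≤ 2α = 48.46°  →  valid

δ = 18.91°, valid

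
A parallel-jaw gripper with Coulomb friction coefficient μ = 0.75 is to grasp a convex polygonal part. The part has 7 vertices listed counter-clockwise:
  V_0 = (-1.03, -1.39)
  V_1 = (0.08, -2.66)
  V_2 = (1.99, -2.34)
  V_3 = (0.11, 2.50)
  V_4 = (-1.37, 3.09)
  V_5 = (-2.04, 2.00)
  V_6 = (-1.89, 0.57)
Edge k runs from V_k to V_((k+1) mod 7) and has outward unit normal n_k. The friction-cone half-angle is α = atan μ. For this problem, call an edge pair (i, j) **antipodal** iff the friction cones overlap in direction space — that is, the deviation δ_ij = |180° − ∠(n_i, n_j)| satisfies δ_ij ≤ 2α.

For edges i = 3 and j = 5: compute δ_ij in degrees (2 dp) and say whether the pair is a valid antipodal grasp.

α = atan 0.75 = 36.87°;  2α = 73.74°
edge 3: e_3 = (-1.48, +0.59);  n_3 = (+0.3703, +0.9289)
edge 5: e_5 = (+0.15, -1.43);  n_5 = (-0.9945, -0.1043)
∠(n_3, n_5) = 117.72°
δ = |180° − 117.72°| = 62.28°
62.28° ≤ 2α = 73.74°  →  valid

δ = 62.28°, valid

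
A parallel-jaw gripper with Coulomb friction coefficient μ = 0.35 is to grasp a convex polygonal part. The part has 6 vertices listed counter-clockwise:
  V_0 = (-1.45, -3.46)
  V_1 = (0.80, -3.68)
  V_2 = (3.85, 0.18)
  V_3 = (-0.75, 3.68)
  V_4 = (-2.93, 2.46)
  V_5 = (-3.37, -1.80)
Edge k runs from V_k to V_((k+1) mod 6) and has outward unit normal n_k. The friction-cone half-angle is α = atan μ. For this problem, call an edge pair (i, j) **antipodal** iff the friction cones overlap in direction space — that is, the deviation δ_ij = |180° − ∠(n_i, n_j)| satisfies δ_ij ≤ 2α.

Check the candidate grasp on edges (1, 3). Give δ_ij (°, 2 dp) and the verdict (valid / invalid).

α = atan 0.35 = 19.29°;  2α = 38.58°
edge 1: e_1 = (+3.05, +3.86);  n_1 = (+0.7846, -0.6200)
edge 3: e_3 = (-2.18, -1.22);  n_3 = (-0.4884, +0.8726)
∠(n_1, n_3) = 157.55°
δ = |180° − 157.55°| = 22.45°
22.45° ≤ 2α = 38.58°  →  valid

δ = 22.45°, valid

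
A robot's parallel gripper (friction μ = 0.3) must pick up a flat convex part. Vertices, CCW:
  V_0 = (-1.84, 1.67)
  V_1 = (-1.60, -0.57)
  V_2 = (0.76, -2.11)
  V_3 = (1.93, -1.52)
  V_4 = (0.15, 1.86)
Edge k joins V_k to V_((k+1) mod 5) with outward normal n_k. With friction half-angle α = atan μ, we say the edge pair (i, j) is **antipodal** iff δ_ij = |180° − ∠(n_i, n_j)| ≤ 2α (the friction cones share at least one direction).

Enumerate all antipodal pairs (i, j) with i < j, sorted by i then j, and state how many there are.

α = atan 0.3 = 16.70°;  2α = 33.40°
n_0 = (-0.9943, -0.1065)
n_1 = (-0.5465, -0.8375)
n_2 = (+0.4503, -0.8929)
n_3 = (+0.8848, +0.4660)
n_4 = (-0.0950, +0.9955)
  (0,1): δ = 129.24°  ·
  (0,2): δ = 69.35°  ·
  (0,3): δ = 21.66°  ✓
  (0,4): δ = 89.34°  ·
  (1,2): δ = 120.11°  ·
  (1,3): δ = 29.10°  ✓
  (1,4): δ = 38.58°  ·
  (2,3): δ = 88.99°  ·
  (2,4): δ = 21.31°  ✓
  (3,4): δ = 112.32°  ·
antipodal pairs: 3

count = 3; pairs: (0,3), (1,3), (2,4)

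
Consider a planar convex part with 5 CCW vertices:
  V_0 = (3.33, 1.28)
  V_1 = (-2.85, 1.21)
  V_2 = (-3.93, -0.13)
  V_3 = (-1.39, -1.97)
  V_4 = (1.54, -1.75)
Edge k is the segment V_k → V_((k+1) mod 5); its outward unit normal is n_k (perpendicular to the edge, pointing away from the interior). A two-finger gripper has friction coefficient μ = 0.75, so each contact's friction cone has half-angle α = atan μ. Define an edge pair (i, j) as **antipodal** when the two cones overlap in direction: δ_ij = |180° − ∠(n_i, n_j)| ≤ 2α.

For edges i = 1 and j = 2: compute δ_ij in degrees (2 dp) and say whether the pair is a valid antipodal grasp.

δ = 87.05°, invalid

α = atan 0.75 = 36.87°;  2α = 73.74°
edge 1: e_1 = (-1.08, -1.34);  n_1 = (-0.7786, +0.6275)
edge 2: e_2 = (+2.54, -1.84);  n_2 = (-0.5867, -0.8098)
∠(n_1, n_2) = 92.95°
δ = |180° − 92.95°| = 87.05°
87.05° > 2α = 73.74°  →  invalid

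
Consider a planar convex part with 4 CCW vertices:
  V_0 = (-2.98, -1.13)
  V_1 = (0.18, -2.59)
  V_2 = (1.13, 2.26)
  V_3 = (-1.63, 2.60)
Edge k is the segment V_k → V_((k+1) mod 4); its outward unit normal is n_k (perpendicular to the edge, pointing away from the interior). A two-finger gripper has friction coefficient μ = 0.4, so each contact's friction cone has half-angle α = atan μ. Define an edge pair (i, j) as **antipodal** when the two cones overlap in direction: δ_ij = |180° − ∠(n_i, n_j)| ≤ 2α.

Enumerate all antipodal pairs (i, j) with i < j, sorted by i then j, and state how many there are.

α = atan 0.4 = 21.80°;  2α = 43.60°
n_0 = (-0.4194, -0.9078)
n_1 = (+0.9814, -0.1922)
n_2 = (+0.1223, +0.9925)
n_3 = (-0.9403, +0.3403)
  (0,1): δ = 76.28°  ·
  (0,2): δ = 17.78°  ✓
  (0,3): δ = 94.90°  ·
  (1,2): δ = 85.94°  ·
  (1,3): δ = 8.81°  ✓
  (2,3): δ = 102.87°  ·
antipodal pairs: 2

count = 2; pairs: (0,2), (1,3)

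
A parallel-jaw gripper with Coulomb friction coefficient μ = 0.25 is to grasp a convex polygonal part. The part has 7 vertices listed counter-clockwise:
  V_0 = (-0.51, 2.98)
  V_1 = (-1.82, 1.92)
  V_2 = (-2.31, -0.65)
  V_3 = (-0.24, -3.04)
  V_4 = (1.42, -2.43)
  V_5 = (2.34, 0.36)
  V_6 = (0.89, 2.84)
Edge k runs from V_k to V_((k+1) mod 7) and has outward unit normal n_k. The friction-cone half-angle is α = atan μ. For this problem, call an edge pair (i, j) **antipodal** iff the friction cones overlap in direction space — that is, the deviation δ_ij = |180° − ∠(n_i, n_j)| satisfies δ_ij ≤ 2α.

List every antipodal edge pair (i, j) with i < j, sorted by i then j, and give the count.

count = 4; pairs: (0,3), (1,4), (2,5), (3,6)

α = atan 0.25 = 14.04°;  2α = 28.07°
n_0 = (-0.6290, +0.7774)
n_1 = (-0.9823, +0.1873)
n_2 = (-0.7559, -0.6547)
n_3 = (+0.3449, -0.9386)
n_4 = (+0.9497, -0.3132)
n_5 = (+0.8633, +0.5047)
n_6 = (+0.0995, +0.9950)
  (0,1): δ = 139.77°  ·
  (0,2): δ = 88.08°  ·
  (0,3): δ = 18.80°  ✓
  (0,4): δ = 32.77°  ·
  (0,5): δ = 81.34°  ·
  (0,6): δ = 135.31°  ·
  (1,2): δ = 128.31°  ·
  (1,3): δ = 59.03°  ·
  (1,4): δ = 7.46°  ✓
  (1,5): δ = 41.11°  ·
  (1,6): δ = 95.08°  ·
  (2,3): δ = 110.72°  ·
  (2,4): δ = 59.15°  ·
  (2,5): δ = 10.58°  ✓
  (2,6): δ = 43.39°  ·
  (3,4): δ = 128.43°  ·
  (3,5): δ = 79.86°  ·
  (3,6): δ = 25.89°  ✓
  (4,5): δ = 131.44°  ·
  (4,6): δ = 77.46°  ·
  (5,6): δ = 126.02°  ·
antipodal pairs: 4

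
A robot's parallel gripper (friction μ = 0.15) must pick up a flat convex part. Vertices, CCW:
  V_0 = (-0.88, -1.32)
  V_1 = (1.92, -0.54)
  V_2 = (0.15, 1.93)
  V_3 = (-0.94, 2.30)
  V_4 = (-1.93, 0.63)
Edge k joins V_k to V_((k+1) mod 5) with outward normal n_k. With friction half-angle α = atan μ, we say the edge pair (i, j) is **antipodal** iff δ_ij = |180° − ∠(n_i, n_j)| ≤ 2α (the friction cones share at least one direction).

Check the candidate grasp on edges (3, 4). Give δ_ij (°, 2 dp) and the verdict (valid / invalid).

δ = 121.04°, invalid

α = atan 0.15 = 8.53°;  2α = 17.06°
edge 3: e_3 = (-0.99, -1.67);  n_3 = (-0.8602, +0.5099)
edge 4: e_4 = (+1.05, -1.95);  n_4 = (-0.8805, -0.4741)
∠(n_3, n_4) = 58.96°
δ = |180° − 58.96°| = 121.04°
121.04° > 2α = 17.06°  →  invalid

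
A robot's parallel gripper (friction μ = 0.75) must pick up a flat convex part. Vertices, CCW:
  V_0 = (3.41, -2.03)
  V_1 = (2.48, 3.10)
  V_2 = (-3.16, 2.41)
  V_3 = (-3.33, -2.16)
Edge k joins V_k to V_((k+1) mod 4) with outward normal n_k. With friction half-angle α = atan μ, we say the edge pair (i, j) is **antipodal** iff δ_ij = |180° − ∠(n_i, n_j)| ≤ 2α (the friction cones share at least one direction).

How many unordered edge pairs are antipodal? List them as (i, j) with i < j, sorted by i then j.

count = 2; pairs: (0,2), (1,3)

α = atan 0.75 = 36.87°;  2α = 73.74°
n_0 = (+0.9840, +0.1784)
n_1 = (-0.1214, +0.9926)
n_2 = (-0.9993, +0.0372)
n_3 = (+0.0193, -0.9998)
  (0,1): δ = 93.30°  ·
  (0,2): δ = 12.41°  ✓
  (0,3): δ = 80.83°  ·
  (1,2): δ = 99.11°  ·
  (1,3): δ = 5.87°  ✓
  (2,3): δ = 86.76°  ·
antipodal pairs: 2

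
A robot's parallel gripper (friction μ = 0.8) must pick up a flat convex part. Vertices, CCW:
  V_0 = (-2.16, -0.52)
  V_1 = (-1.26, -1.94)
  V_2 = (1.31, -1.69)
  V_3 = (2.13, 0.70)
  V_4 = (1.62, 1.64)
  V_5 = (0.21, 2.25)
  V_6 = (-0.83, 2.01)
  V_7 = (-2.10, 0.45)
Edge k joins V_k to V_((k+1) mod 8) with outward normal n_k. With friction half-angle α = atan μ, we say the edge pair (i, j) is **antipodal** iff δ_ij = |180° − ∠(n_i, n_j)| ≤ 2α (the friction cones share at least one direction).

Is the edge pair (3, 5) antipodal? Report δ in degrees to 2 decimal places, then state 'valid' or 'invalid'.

α = atan 0.8 = 38.66°;  2α = 77.32°
edge 3: e_3 = (-0.51, +0.94);  n_3 = (+0.8790, +0.4769)
edge 5: e_5 = (-1.04, -0.24);  n_5 = (-0.2249, +0.9744)
∠(n_3, n_5) = 74.51°
δ = |180° − 74.51°| = 105.49°
105.49° > 2α = 77.32°  →  invalid

δ = 105.49°, invalid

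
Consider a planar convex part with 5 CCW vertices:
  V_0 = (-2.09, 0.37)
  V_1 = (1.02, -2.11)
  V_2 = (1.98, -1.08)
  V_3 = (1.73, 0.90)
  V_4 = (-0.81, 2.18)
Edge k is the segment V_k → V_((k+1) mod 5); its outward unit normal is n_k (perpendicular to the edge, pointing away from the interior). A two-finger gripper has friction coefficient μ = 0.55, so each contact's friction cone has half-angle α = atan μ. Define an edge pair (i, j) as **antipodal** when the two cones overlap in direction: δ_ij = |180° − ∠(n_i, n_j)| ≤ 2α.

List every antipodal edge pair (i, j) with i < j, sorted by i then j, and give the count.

α = atan 0.55 = 28.81°;  2α = 57.62°
n_0 = (-0.6235, -0.7818)
n_1 = (+0.7315, -0.6818)
n_2 = (+0.9921, +0.1253)
n_3 = (+0.4500, +0.8930)
n_4 = (-0.8165, +0.5774)
  (0,1): δ = 94.42°  ·
  (0,2): δ = 44.23°  ✓
  (0,3): δ = 11.82°  ✓
  (0,4): δ = 93.30°  ·
  (1,2): δ = 129.82°  ·
  (1,3): δ = 73.76°  ·
  (1,4): δ = 7.72°  ✓
  (2,3): δ = 123.94°  ·
  (2,4): δ = 42.46°  ✓
  (3,4): δ = 98.52°  ·
antipodal pairs: 4

count = 4; pairs: (0,2), (0,3), (1,4), (2,4)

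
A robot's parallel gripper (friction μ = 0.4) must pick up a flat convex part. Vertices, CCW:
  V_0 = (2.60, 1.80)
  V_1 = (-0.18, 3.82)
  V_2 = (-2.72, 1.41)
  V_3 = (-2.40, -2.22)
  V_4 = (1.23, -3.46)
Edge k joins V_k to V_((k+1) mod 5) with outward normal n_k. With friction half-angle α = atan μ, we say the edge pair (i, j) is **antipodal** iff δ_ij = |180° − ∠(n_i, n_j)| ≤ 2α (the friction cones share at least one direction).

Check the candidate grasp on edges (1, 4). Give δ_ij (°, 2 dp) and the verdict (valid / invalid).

δ = 31.91°, valid

α = atan 0.4 = 21.80°;  2α = 43.60°
edge 1: e_1 = (-2.54, -2.41);  n_1 = (-0.6883, +0.7254)
edge 4: e_4 = (+1.37, +5.26);  n_4 = (+0.9677, -0.2520)
∠(n_1, n_4) = 148.09°
δ = |180° − 148.09°| = 31.91°
31.91° ≤ 2α = 43.60°  →  valid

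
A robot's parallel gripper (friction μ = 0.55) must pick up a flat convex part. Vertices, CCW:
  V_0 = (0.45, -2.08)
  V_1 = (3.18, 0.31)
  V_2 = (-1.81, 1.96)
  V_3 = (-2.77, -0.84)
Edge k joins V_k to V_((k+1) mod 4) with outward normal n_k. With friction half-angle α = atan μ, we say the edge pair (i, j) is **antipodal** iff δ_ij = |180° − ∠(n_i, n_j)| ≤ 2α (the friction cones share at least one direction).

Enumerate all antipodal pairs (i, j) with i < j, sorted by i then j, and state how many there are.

count = 2; pairs: (0,2), (1,3)

α = atan 0.55 = 28.81°;  2α = 57.62°
n_0 = (+0.6587, -0.7524)
n_1 = (+0.3139, +0.9494)
n_2 = (-0.9459, +0.3243)
n_3 = (-0.3594, -0.9332)
  (0,1): δ = 59.50°  ·
  (0,2): δ = 29.87°  ✓
  (0,3): δ = 117.74°  ·
  (1,2): δ = 90.63°  ·
  (1,3): δ = 2.76°  ✓
  (2,3): δ = 92.14°  ·
antipodal pairs: 2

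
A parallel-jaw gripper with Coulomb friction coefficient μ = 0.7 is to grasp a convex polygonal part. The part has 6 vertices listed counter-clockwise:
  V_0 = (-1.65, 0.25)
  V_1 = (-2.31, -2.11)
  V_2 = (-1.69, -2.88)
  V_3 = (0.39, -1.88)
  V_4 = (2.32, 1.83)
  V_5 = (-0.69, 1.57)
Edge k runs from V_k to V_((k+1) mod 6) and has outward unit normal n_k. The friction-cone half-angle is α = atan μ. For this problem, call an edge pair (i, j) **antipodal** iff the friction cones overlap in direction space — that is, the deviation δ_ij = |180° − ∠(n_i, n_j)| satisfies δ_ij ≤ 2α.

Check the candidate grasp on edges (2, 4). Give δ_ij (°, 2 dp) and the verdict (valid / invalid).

δ = 20.74°, valid

α = atan 0.7 = 34.99°;  2α = 69.98°
edge 2: e_2 = (+2.08, +1.00);  n_2 = (+0.4333, -0.9013)
edge 4: e_4 = (-3.01, -0.26);  n_4 = (-0.0861, +0.9963)
∠(n_2, n_4) = 159.26°
δ = |180° − 159.26°| = 20.74°
20.74° ≤ 2α = 69.98°  →  valid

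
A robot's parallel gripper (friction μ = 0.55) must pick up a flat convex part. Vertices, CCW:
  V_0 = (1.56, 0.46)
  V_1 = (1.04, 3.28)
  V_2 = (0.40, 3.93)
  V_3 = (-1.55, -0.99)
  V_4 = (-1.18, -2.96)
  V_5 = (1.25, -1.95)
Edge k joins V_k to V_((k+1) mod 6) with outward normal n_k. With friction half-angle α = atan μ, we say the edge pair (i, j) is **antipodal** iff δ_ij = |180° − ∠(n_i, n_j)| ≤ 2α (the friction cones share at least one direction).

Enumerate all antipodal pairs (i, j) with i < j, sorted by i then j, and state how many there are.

count = 6; pairs: (0,2), (0,3), (1,3), (2,4), (2,5), (3,5)

α = atan 0.55 = 28.81°;  2α = 57.62°
n_0 = (+0.9834, +0.1813)
n_1 = (+0.7126, +0.7016)
n_2 = (-0.9296, +0.3685)
n_3 = (-0.9828, -0.1846)
n_4 = (+0.3838, -0.9234)
n_5 = (+0.9918, -0.1276)
  (0,1): δ = 145.89°  ·
  (0,2): δ = 32.07°  ✓
  (0,3): δ = 0.19°  ✓
  (0,4): δ = 102.12°  ·
  (0,5): δ = 162.22°  ·
  (1,2): δ = 66.18°  ·
  (1,3): δ = 33.92°  ✓
  (1,4): δ = 68.01°  ·
  (1,5): δ = 128.11°  ·
  (2,3): δ = 147.74°  ·
  (2,4): δ = 45.81°  ✓
  (2,5): δ = 14.29°  ✓
  (3,4): δ = 78.07°  ·
  (3,5): δ = 17.97°  ✓
  (4,5): δ = 119.90°  ·
antipodal pairs: 6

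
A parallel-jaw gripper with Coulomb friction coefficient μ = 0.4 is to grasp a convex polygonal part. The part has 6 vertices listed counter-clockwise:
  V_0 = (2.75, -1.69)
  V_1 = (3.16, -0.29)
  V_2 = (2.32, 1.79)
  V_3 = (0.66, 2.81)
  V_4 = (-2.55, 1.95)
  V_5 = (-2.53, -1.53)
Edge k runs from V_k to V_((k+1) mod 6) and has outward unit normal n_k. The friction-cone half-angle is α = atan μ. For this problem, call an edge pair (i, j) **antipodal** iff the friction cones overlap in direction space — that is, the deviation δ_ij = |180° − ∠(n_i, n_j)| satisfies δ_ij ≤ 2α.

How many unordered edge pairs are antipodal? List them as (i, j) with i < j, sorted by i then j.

count = 4; pairs: (0,4), (1,4), (2,5), (3,5)

α = atan 0.4 = 21.80°;  2α = 43.60°
n_0 = (+0.9597, -0.2811)
n_1 = (+0.9272, +0.3745)
n_2 = (+0.5235, +0.8520)
n_3 = (-0.2588, +0.9659)
n_4 = (-1.0000, -0.0057)
n_5 = (-0.0303, -0.9995)
  (0,1): δ = 141.69°  ·
  (0,2): δ = 105.25°  ·
  (0,3): δ = 58.68°  ·
  (0,4): δ = 16.65°  ✓
  (0,5): δ = 104.59°  ·
  (1,2): δ = 143.56°  ·
  (1,3): δ = 96.99°  ·
  (1,4): δ = 21.66°  ✓
  (1,5): δ = 66.27°  ·
  (2,3): δ = 133.43°  ·
  (2,4): δ = 58.10°  ·
  (2,5): δ = 29.83°  ✓
  (3,4): δ = 104.67°  ·
  (3,5): δ = 16.73°  ✓
  (4,5): δ = 92.06°  ·
antipodal pairs: 4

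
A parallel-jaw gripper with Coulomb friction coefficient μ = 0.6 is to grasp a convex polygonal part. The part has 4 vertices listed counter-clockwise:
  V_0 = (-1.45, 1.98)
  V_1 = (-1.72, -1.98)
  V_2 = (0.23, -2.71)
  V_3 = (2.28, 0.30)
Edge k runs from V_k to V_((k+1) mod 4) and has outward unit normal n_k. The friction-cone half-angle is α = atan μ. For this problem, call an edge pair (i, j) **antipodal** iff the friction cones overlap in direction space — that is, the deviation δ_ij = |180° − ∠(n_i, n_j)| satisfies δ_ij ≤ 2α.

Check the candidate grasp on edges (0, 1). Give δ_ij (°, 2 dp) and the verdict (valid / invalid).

δ = 106.62°, invalid

α = atan 0.6 = 30.96°;  2α = 61.93°
edge 0: e_0 = (-0.27, -3.96);  n_0 = (-0.9977, +0.0680)
edge 1: e_1 = (+1.95, -0.73);  n_1 = (-0.3506, -0.9365)
∠(n_0, n_1) = 73.38°
δ = |180° − 73.38°| = 106.62°
106.62° > 2α = 61.93°  →  invalid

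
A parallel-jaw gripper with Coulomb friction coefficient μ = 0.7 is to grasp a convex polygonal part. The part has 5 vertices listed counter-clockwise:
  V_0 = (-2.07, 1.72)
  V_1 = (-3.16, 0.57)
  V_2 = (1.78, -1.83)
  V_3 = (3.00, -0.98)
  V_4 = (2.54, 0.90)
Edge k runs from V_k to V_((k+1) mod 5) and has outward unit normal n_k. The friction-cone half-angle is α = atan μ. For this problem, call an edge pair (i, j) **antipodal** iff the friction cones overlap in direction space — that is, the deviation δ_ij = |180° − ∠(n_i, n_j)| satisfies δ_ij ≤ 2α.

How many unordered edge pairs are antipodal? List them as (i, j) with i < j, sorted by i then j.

count = 5; pairs: (0,2), (0,3), (1,3), (1,4), (2,4)

α = atan 0.7 = 34.99°;  2α = 69.98°
n_0 = (-0.7258, +0.6879)
n_1 = (-0.4370, -0.8995)
n_2 = (+0.5717, -0.8205)
n_3 = (+0.9713, +0.2377)
n_4 = (+0.1751, +0.9845)
  (0,1): δ = 72.45°  ·
  (0,2): δ = 11.67°  ✓
  (0,3): δ = 57.21°  ✓
  (0,4): δ = 123.38°  ·
  (1,2): δ = 119.22°  ·
  (1,3): δ = 50.34°  ✓
  (1,4): δ = 15.83°  ✓
  (2,3): δ = 111.12°  ·
  (2,4): δ = 44.95°  ✓
  (3,4): δ = 113.84°  ·
antipodal pairs: 5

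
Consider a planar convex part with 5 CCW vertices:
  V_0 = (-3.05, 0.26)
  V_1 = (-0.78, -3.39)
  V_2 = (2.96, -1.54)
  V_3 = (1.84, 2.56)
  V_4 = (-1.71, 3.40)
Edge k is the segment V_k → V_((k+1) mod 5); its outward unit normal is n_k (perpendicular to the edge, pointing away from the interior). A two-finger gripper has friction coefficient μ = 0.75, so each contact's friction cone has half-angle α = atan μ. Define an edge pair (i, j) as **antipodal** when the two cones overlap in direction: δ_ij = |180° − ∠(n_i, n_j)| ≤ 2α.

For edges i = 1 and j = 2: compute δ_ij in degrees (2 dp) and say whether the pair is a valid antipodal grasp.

α = atan 0.75 = 36.87°;  2α = 73.74°
edge 1: e_1 = (+3.74, +1.85);  n_1 = (+0.4434, -0.8963)
edge 2: e_2 = (-1.12, +4.10);  n_2 = (+0.9647, +0.2635)
∠(n_1, n_2) = 78.96°
δ = |180° − 78.96°| = 101.04°
101.04° > 2α = 73.74°  →  invalid

δ = 101.04°, invalid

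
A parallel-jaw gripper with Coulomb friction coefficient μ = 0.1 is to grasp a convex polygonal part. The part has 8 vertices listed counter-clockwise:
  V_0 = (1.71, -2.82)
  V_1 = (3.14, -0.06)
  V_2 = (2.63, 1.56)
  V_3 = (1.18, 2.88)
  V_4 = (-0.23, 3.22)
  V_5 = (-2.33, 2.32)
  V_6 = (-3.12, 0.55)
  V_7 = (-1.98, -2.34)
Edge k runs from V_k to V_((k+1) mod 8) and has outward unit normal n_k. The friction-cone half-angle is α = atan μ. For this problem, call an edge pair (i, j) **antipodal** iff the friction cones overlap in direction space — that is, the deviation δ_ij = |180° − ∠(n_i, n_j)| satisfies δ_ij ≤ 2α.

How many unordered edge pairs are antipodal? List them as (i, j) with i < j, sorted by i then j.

count = 3; pairs: (0,5), (1,6), (3,7)

α = atan 0.1 = 5.71°;  2α = 11.42°
n_0 = (+0.8879, -0.4600)
n_1 = (+0.9538, +0.3003)
n_2 = (+0.6732, +0.7395)
n_3 = (+0.2344, +0.9721)
n_4 = (-0.3939, +0.9191)
n_5 = (-0.9132, +0.4076)
n_6 = (-0.9302, -0.3669)
n_7 = (-0.1290, -0.9916)
  (0,1): δ = 135.14°  ·
  (0,2): δ = 104.92°  ·
  (0,3): δ = 76.17°  ·
  (0,4): δ = 39.41°  ·
  (0,5): δ = 3.34°  ✓
  (0,6): δ = 48.92°  ·
  (0,7): δ = 109.98°  ·
  (1,2): δ = 149.79°  ·
  (1,3): δ = 121.03°  ·
  (1,4): δ = 84.28°  ·
  (1,5): δ = 41.53°  ·
  (1,6): δ = 4.05°  ✓
  (1,7): δ = 65.11°  ·
  (2,3): δ = 151.24°  ·
  (2,4): δ = 114.49°  ·
  (2,5): δ = 71.74°  ·
  (2,6): δ = 26.16°  ·
  (2,7): δ = 34.90°  ·
  (3,4): δ = 143.24°  ·
  (3,5): δ = 100.50°  ·
  (3,6): δ = 54.92°  ·
  (3,7): δ = 6.15°  ✓
  (4,5): δ = 137.25°  ·
  (4,6): δ = 91.67°  ·
  (4,7): δ = 30.61°  ·
  (5,6): δ = 134.42°  ·
  (5,7): δ = 73.36°  ·
  (6,7): δ = 118.94°  ·
antipodal pairs: 3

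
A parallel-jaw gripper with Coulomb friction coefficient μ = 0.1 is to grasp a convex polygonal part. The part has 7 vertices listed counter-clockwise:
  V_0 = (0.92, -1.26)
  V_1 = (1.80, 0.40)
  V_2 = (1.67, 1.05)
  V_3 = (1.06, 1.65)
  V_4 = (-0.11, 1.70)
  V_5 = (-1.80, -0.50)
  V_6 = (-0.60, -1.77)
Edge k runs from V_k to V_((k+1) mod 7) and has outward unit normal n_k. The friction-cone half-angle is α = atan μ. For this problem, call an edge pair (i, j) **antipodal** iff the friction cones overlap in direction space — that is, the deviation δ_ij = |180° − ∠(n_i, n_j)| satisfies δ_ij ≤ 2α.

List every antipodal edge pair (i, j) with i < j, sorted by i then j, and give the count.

count = 2; pairs: (0,4), (2,5)

α = atan 0.1 = 5.71°;  2α = 11.42°
n_0 = (+0.8835, -0.4684)
n_1 = (+0.9806, +0.1961)
n_2 = (+0.7012, +0.7129)
n_3 = (+0.0427, +0.9991)
n_4 = (-0.7930, +0.6092)
n_5 = (-0.7269, -0.6868)
n_6 = (+0.3181, -0.9481)
  (0,1): δ = 140.76°  ·
  (0,2): δ = 106.60°  ·
  (0,3): δ = 64.52°  ·
  (0,4): δ = 9.60°  ✓
  (0,5): δ = 71.31°  ·
  (0,6): δ = 136.48°  ·
  (1,2): δ = 145.84°  ·
  (1,3): δ = 103.76°  ·
  (1,4): δ = 48.84°  ·
  (1,5): δ = 32.07°  ·
  (1,6): δ = 97.24°  ·
  (2,3): δ = 137.92°  ·
  (2,4): δ = 83.00°  ·
  (2,5): δ = 2.10°  ✓
  (2,6): δ = 63.07°  ·
  (3,4): δ = 125.08°  ·
  (3,5): δ = 44.18°  ·
  (3,6): δ = 21.00°  ·
  (4,5): δ = 99.09°  ·
  (4,6): δ = 33.92°  ·
  (5,6): δ = 114.83°  ·
antipodal pairs: 2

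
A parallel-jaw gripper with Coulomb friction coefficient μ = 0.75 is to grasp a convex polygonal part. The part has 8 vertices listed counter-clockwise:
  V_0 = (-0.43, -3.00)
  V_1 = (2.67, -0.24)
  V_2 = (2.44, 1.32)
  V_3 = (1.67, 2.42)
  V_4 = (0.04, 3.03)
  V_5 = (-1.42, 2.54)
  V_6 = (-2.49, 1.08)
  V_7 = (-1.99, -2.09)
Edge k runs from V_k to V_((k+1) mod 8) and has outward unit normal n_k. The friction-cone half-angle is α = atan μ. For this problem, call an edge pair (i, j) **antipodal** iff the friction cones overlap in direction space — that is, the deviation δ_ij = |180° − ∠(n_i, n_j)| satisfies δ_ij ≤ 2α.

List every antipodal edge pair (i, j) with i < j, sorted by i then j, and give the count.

α = atan 0.75 = 36.87°;  2α = 73.74°
n_0 = (+0.6650, -0.7469)
n_1 = (+0.9893, +0.1459)
n_2 = (+0.8192, +0.5735)
n_3 = (+0.3505, +0.9366)
n_4 = (-0.3182, +0.9480)
n_5 = (-0.8066, +0.5911)
n_6 = (-0.9878, -0.1558)
n_7 = (-0.5039, -0.8638)
  (0,1): δ = 123.29°  ·
  (0,2): δ = 96.69°  ·
  (0,3): δ = 62.20°  ✓
  (0,4): δ = 23.13°  ✓
  (0,5): δ = 12.08°  ✓
  (0,6): δ = 57.28°  ✓
  (0,7): δ = 108.06°  ·
  (1,2): δ = 153.40°  ·
  (1,3): δ = 118.90°  ·
  (1,4): δ = 79.83°  ·
  (1,5): δ = 44.62°  ✓
  (1,6): δ = 0.58°  ✓
  (1,7): δ = 51.36°  ✓
  (2,3): δ = 145.51°  ·
  (2,4): δ = 106.44°  ·
  (2,5): δ = 71.23°  ✓
  (2,6): δ = 26.03°  ✓
  (2,7): δ = 24.75°  ✓
  (3,4): δ = 140.93°  ·
  (3,5): δ = 105.72°  ·
  (3,6): δ = 60.52°  ✓
  (3,7): δ = 9.74°  ✓
  (4,5): δ = 144.79°  ·
  (4,6): δ = 99.59°  ·
  (4,7): δ = 48.81°  ✓
  (5,6): δ = 134.80°  ·
  (5,7): δ = 84.02°  ·
  (6,7): δ = 129.22°  ·
antipodal pairs: 13

count = 13; pairs: (0,3), (0,4), (0,5), (0,6), (1,5), (1,6), (1,7), (2,5), (2,6), (2,7), (3,6), (3,7), (4,7)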